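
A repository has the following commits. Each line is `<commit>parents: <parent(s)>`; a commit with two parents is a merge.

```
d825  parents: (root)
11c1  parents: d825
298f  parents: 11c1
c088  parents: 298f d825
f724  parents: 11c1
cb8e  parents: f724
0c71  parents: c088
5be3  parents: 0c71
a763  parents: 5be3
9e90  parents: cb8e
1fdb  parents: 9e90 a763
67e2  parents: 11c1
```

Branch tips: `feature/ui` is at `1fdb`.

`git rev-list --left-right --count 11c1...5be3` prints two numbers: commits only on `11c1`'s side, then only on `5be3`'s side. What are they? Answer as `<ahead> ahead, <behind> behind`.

Reachable from 11c1: {11c1, d825}.
Reachable from 5be3: {0c71, 11c1, 298f, 5be3, c088, d825}.
Only in 11c1's history (ahead): {} — 0.
Only in 5be3's history (behind): {0c71, 298f, 5be3, c088} — 4.

0 ahead, 4 behind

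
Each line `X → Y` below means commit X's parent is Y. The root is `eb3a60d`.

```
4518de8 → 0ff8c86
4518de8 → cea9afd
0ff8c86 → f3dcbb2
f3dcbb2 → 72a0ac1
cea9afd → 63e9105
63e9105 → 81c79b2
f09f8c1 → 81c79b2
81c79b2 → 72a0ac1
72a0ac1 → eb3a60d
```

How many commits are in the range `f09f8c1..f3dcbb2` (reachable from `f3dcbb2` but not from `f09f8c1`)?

Reachable from f3dcbb2: {72a0ac1, eb3a60d, f3dcbb2}.
Reachable from f09f8c1: {72a0ac1, 81c79b2, eb3a60d, f09f8c1}.
In f3dcbb2's history but not f09f8c1's: {f3dcbb2} — 1 commit.

1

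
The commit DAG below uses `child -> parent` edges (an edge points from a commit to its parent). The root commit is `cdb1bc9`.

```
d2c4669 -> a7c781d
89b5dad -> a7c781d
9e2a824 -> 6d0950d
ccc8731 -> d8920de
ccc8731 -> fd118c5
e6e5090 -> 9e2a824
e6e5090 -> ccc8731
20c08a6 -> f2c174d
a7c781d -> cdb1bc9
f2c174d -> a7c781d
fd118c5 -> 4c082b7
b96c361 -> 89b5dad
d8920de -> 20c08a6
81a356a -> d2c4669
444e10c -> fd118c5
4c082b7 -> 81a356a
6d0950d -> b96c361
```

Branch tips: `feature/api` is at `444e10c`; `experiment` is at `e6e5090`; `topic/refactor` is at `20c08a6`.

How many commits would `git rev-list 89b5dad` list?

Walking parent pointers from 89b5dad: reachable set = {89b5dad, a7c781d, cdb1bc9}.
That is 3 commits.

3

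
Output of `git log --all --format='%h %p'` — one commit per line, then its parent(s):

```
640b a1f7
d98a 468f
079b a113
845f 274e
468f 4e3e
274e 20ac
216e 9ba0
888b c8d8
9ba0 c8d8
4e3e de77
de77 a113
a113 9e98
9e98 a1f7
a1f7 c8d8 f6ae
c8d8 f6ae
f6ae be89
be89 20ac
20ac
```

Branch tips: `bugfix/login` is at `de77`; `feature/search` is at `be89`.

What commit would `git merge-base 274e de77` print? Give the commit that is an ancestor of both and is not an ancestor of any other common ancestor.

Ancestors of 274e: {20ac, 274e}.
Ancestors of de77: {20ac, 9e98, a113, a1f7, be89, c8d8, de77, f6ae}.
Common ancestors: {20ac}.
The only common ancestor is 20ac, so it is the merge base.

20ac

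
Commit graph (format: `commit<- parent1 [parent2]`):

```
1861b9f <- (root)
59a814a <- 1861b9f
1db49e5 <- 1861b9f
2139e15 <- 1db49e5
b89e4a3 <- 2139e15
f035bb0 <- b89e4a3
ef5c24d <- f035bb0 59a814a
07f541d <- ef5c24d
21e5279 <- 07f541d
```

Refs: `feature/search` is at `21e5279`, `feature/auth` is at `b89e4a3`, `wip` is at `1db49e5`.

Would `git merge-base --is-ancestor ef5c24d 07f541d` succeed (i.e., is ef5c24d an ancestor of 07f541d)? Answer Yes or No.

Ancestors of 07f541d (commits reachable by following parents): {07f541d, 1861b9f, 1db49e5, 2139e15, 59a814a, b89e4a3, ef5c24d, f035bb0}.
ef5c24d is in that set, so it is an ancestor of 07f541d.

Yes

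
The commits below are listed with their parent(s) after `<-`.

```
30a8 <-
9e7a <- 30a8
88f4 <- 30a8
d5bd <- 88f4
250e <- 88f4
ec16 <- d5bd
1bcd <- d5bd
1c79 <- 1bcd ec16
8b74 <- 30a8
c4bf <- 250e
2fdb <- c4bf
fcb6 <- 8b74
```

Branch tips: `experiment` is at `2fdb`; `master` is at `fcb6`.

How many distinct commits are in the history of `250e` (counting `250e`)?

3

Walking parent pointers from 250e: reachable set = {250e, 30a8, 88f4}.
That is 3 commits.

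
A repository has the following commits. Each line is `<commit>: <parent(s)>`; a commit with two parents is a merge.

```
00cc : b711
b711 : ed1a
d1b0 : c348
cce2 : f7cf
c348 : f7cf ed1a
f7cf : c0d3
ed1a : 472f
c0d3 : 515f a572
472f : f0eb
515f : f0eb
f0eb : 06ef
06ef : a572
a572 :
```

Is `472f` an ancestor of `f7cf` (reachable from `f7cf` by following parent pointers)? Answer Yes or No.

No

Ancestors of f7cf: {06ef, 515f, a572, c0d3, f0eb, f7cf}.
472f is not in that set, so it is not an ancestor of f7cf.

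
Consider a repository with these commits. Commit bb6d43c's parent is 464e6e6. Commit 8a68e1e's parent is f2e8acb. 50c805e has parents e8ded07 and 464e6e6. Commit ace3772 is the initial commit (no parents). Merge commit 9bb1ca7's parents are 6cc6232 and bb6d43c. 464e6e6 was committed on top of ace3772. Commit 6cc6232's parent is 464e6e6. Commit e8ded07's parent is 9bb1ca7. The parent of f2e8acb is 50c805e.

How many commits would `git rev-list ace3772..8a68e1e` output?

8

Reachable from 8a68e1e: {464e6e6, 50c805e, 6cc6232, 8a68e1e, 9bb1ca7, ace3772, bb6d43c, e8ded07, f2e8acb}.
Reachable from ace3772: {ace3772}.
In 8a68e1e's history but not ace3772's: {464e6e6, 50c805e, 6cc6232, 8a68e1e, 9bb1ca7, bb6d43c, e8ded07, f2e8acb} — 8 commits.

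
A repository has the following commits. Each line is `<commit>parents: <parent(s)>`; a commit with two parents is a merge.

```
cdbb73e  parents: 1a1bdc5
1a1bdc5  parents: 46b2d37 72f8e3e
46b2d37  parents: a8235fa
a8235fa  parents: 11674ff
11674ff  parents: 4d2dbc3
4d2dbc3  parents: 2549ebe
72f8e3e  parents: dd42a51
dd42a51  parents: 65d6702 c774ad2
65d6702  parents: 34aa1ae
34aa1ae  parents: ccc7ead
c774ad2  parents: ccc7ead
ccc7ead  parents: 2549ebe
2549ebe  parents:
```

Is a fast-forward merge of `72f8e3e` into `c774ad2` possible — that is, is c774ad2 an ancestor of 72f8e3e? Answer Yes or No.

Yes

A fast-forward from c774ad2 to 72f8e3e is possible iff c774ad2 is an ancestor of 72f8e3e.
Ancestors of 72f8e3e: {2549ebe, 34aa1ae, 65d6702, 72f8e3e, c774ad2, ccc7ead, dd42a51}.
c774ad2 is among them, so fast-forward is possible.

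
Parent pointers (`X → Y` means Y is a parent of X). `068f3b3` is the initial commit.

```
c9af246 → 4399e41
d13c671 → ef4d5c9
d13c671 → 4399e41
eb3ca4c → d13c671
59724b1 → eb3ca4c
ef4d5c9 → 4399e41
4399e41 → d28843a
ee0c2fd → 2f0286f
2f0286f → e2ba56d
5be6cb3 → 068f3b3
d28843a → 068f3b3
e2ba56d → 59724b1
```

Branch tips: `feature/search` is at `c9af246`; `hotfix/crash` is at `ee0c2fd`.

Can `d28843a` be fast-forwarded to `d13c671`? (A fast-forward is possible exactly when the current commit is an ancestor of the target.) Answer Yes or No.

Yes

A fast-forward from d28843a to d13c671 is possible iff d28843a is an ancestor of d13c671.
Ancestors of d13c671: {068f3b3, 4399e41, d13c671, d28843a, ef4d5c9}.
d28843a is among them, so fast-forward is possible.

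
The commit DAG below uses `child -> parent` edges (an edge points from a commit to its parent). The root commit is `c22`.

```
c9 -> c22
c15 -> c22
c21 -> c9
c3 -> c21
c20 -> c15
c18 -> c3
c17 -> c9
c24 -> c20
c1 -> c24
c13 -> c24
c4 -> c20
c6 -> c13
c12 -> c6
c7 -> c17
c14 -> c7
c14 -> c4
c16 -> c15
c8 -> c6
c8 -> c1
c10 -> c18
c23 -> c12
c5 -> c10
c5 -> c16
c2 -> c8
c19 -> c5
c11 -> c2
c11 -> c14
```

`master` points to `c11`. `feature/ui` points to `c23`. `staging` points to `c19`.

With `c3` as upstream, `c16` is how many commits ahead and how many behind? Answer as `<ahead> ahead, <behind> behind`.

2 ahead, 3 behind

Reachable from c16: {c15, c16, c22}.
Reachable from c3: {c21, c22, c3, c9}.
Only in c16's history (ahead): {c15, c16} — 2.
Only in c3's history (behind): {c21, c3, c9} — 3.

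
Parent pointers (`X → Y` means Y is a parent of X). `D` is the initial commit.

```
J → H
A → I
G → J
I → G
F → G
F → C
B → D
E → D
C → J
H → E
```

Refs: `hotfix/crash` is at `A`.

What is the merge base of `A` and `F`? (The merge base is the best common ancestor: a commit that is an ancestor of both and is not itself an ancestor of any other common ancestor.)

Ancestors of A: {A, D, E, G, H, I, J}.
Ancestors of F: {C, D, E, F, G, H, J}.
Common ancestors: {D, E, G, H, J}.
Among these, G is not an ancestor of any other common ancestor — it is the merge base.

G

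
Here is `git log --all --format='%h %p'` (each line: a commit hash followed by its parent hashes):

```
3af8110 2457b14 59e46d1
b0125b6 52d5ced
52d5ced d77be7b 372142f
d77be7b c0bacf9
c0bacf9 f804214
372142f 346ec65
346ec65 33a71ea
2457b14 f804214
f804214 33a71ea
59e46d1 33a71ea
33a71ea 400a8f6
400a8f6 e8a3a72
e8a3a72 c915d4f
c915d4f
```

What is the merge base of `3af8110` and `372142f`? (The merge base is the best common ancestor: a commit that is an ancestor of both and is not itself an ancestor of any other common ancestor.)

33a71ea

Ancestors of 3af8110: {2457b14, 33a71ea, 3af8110, 400a8f6, 59e46d1, c915d4f, e8a3a72, f804214}.
Ancestors of 372142f: {33a71ea, 346ec65, 372142f, 400a8f6, c915d4f, e8a3a72}.
Common ancestors: {33a71ea, 400a8f6, c915d4f, e8a3a72}.
Among these, 33a71ea is not an ancestor of any other common ancestor — it is the merge base.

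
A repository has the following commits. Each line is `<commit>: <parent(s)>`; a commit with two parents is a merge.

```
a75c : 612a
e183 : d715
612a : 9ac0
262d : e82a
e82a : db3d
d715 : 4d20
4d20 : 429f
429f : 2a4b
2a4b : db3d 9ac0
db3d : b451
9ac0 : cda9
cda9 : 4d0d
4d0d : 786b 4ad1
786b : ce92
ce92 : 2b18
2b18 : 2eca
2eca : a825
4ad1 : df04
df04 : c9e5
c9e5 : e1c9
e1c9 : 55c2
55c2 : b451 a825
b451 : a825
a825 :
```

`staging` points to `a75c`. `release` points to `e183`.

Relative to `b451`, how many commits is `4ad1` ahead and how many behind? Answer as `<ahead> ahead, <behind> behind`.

5 ahead, 0 behind

Reachable from 4ad1: {4ad1, 55c2, a825, b451, c9e5, df04, e1c9}.
Reachable from b451: {a825, b451}.
Only in 4ad1's history (ahead): {4ad1, 55c2, c9e5, df04, e1c9} — 5.
Only in b451's history (behind): {} — 0.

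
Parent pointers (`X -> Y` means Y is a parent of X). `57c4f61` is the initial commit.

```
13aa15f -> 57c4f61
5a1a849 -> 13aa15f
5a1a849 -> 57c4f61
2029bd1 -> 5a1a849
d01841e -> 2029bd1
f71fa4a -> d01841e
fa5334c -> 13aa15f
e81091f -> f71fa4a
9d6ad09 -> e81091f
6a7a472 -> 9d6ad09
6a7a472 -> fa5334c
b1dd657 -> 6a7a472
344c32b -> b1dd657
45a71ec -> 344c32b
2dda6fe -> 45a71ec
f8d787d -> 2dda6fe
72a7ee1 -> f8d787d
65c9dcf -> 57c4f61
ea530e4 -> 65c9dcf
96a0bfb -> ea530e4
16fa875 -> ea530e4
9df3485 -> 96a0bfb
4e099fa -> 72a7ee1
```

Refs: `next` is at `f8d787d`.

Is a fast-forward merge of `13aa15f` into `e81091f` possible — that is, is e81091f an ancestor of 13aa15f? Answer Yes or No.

No

A fast-forward from e81091f to 13aa15f is possible iff e81091f is an ancestor of 13aa15f.
Ancestors of 13aa15f: {13aa15f, 57c4f61}.
e81091f is not among them, so fast-forward is not possible.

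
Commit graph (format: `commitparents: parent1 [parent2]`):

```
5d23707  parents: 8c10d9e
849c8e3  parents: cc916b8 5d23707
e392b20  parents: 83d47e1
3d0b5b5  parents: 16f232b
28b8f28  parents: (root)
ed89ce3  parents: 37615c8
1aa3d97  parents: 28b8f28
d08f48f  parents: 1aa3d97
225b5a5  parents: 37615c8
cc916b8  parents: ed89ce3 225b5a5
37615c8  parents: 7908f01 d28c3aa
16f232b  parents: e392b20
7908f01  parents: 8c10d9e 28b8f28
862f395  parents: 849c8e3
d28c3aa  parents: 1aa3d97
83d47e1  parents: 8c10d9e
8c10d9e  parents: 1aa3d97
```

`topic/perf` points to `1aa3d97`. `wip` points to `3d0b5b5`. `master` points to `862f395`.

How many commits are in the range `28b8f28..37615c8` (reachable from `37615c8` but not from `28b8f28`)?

5

Reachable from 37615c8: {1aa3d97, 28b8f28, 37615c8, 7908f01, 8c10d9e, d28c3aa}.
Reachable from 28b8f28: {28b8f28}.
In 37615c8's history but not 28b8f28's: {1aa3d97, 37615c8, 7908f01, 8c10d9e, d28c3aa} — 5 commits.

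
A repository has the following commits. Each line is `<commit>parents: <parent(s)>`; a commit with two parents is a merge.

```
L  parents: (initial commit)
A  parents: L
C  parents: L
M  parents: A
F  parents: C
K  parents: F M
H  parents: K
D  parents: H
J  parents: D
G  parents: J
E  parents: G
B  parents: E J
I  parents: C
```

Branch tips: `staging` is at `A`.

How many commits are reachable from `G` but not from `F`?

7

Reachable from G: {A, C, D, F, G, H, J, K, L, M}.
Reachable from F: {C, F, L}.
In G's history but not F's: {A, D, G, H, J, K, M} — 7 commits.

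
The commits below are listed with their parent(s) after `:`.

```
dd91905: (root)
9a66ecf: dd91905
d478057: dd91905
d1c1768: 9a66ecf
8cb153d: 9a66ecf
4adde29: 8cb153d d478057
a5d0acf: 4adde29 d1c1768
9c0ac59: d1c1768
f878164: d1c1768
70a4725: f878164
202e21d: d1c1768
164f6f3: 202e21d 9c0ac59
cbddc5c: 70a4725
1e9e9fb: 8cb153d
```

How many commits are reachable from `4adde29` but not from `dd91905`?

Reachable from 4adde29: {4adde29, 8cb153d, 9a66ecf, d478057, dd91905}.
Reachable from dd91905: {dd91905}.
In 4adde29's history but not dd91905's: {4adde29, 8cb153d, 9a66ecf, d478057} — 4 commits.

4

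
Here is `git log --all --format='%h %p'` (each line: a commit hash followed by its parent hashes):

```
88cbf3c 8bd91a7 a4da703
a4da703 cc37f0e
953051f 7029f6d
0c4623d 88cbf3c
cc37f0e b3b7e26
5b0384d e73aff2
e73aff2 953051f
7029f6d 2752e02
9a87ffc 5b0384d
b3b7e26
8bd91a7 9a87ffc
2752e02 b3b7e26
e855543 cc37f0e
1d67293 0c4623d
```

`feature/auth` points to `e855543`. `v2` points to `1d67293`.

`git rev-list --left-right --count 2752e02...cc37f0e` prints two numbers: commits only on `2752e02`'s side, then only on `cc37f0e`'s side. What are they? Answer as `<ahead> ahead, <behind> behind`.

1 ahead, 1 behind

Reachable from 2752e02: {2752e02, b3b7e26}.
Reachable from cc37f0e: {b3b7e26, cc37f0e}.
Only in 2752e02's history (ahead): {2752e02} — 1.
Only in cc37f0e's history (behind): {cc37f0e} — 1.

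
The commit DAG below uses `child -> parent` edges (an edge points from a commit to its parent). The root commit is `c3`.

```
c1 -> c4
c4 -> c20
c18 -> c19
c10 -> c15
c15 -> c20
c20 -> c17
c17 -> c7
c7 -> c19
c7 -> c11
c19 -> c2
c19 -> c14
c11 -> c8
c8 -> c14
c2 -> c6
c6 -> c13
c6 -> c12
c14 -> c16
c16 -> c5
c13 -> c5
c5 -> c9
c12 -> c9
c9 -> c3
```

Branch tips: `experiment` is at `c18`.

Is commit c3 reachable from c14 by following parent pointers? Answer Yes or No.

Ancestors of c14 (commits reachable by following parents): {c14, c16, c3, c5, c9}.
c3 is in that set, so it is an ancestor of c14.

Yes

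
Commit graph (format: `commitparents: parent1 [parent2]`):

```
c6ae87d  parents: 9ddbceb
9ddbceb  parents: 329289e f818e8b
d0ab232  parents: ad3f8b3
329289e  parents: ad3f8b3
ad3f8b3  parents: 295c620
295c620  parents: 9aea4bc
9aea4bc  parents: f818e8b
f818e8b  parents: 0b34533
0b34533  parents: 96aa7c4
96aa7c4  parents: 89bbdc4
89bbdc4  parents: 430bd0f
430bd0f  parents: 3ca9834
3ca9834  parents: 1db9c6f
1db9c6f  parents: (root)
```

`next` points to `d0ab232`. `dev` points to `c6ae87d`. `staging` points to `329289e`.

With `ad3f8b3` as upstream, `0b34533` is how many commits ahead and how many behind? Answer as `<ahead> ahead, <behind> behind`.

0 ahead, 4 behind

Reachable from 0b34533: {0b34533, 1db9c6f, 3ca9834, 430bd0f, 89bbdc4, 96aa7c4}.
Reachable from ad3f8b3: {0b34533, 1db9c6f, 295c620, 3ca9834, 430bd0f, 89bbdc4, 96aa7c4, 9aea4bc, ad3f8b3, f818e8b}.
Only in 0b34533's history (ahead): {} — 0.
Only in ad3f8b3's history (behind): {295c620, 9aea4bc, ad3f8b3, f818e8b} — 4.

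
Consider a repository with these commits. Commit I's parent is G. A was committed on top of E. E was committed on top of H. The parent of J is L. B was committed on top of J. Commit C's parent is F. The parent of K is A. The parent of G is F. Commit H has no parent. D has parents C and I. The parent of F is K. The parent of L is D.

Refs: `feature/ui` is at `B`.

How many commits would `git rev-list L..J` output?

1

Reachable from J: {A, C, D, E, F, G, H, I, J, K, L}.
Reachable from L: {A, C, D, E, F, G, H, I, K, L}.
In J's history but not L's: {J} — 1 commit.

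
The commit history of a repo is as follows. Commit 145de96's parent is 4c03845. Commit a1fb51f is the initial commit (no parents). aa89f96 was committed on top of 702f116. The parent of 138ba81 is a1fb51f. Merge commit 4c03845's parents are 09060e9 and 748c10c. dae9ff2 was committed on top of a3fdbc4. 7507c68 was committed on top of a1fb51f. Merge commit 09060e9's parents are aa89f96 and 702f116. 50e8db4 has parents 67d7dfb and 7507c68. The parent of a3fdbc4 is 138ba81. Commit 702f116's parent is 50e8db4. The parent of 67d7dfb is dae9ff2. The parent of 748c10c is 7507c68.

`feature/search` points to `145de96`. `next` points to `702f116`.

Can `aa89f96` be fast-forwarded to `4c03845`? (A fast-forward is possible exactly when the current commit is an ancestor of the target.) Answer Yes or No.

Yes

A fast-forward from aa89f96 to 4c03845 is possible iff aa89f96 is an ancestor of 4c03845.
Ancestors of 4c03845: {09060e9, 138ba81, 4c03845, 50e8db4, 67d7dfb, 702f116, 748c10c, 7507c68, a1fb51f, a3fdbc4, aa89f96, dae9ff2}.
aa89f96 is among them, so fast-forward is possible.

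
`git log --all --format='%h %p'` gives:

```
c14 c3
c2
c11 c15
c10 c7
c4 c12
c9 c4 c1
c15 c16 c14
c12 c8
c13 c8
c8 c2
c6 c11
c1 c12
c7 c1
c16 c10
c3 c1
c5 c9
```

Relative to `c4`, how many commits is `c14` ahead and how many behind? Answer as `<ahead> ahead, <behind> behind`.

Reachable from c14: {c1, c12, c14, c2, c3, c8}.
Reachable from c4: {c12, c2, c4, c8}.
Only in c14's history (ahead): {c1, c14, c3} — 3.
Only in c4's history (behind): {c4} — 1.

3 ahead, 1 behind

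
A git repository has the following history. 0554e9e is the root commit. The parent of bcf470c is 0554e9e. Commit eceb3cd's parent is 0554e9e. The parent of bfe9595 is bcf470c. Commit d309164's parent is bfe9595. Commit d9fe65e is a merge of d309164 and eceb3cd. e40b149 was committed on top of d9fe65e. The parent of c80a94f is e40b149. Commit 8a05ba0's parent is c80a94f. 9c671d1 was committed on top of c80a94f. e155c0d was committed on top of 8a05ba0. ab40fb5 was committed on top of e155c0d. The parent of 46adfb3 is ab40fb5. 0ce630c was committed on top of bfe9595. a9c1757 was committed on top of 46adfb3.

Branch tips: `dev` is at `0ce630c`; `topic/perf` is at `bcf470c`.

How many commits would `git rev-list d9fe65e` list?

Walking parent pointers from d9fe65e: reachable set = {0554e9e, bcf470c, bfe9595, d309164, d9fe65e, eceb3cd}.
That is 6 commits.

6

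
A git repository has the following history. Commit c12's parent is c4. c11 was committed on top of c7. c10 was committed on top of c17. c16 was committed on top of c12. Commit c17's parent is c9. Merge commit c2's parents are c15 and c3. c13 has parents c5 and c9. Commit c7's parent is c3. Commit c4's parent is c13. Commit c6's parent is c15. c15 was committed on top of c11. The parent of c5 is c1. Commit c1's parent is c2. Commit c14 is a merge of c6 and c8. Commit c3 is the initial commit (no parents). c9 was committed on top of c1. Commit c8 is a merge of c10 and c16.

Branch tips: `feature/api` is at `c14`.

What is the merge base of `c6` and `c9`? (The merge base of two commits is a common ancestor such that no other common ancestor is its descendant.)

c15

Ancestors of c6: {c11, c15, c3, c6, c7}.
Ancestors of c9: {c1, c11, c15, c2, c3, c7, c9}.
Common ancestors: {c11, c15, c3, c7}.
Among these, c15 is not an ancestor of any other common ancestor — it is the merge base.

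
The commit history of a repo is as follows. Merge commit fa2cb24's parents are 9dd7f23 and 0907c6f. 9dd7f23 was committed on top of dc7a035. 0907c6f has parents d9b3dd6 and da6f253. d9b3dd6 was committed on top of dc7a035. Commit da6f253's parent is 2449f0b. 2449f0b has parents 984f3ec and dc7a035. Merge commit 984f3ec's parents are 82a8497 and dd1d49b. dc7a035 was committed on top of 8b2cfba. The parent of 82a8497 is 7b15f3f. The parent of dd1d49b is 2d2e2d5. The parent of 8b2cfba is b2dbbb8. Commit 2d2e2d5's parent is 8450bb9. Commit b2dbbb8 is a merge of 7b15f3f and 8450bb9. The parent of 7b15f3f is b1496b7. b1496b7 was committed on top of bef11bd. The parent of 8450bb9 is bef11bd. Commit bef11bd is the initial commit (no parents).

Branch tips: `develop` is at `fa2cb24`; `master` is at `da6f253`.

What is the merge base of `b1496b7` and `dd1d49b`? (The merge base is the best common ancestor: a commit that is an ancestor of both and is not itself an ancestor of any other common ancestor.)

bef11bd

Ancestors of b1496b7: {b1496b7, bef11bd}.
Ancestors of dd1d49b: {2d2e2d5, 8450bb9, bef11bd, dd1d49b}.
Common ancestors: {bef11bd}.
The only common ancestor is bef11bd, so it is the merge base.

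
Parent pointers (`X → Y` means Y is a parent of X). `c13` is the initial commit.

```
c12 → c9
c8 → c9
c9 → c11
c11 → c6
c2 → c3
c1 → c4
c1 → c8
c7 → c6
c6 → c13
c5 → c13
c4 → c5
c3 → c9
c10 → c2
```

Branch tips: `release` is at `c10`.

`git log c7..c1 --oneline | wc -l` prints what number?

6

Reachable from c1: {c1, c11, c13, c4, c5, c6, c8, c9}.
Reachable from c7: {c13, c6, c7}.
In c1's history but not c7's: {c1, c11, c4, c5, c8, c9} — 6 commits.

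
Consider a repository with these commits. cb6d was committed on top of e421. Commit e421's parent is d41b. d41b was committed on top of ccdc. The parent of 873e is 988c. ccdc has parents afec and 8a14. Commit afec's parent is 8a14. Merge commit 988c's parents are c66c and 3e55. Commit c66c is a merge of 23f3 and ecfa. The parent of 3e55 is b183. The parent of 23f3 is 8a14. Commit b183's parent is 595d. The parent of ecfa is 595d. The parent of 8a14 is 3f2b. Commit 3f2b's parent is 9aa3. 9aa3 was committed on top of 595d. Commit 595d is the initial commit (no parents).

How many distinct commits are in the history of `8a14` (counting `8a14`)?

4

Walking parent pointers from 8a14: reachable set = {3f2b, 595d, 8a14, 9aa3}.
That is 4 commits.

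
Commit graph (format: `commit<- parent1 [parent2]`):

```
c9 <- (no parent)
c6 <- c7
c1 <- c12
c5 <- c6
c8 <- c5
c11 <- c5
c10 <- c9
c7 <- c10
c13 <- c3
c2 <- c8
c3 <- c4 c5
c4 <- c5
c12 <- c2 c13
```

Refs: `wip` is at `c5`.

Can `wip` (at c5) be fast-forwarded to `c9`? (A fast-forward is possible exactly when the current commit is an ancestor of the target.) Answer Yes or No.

No

A fast-forward from c5 to c9 is possible iff c5 is an ancestor of c9.
Ancestors of c9: {c9}.
c5 is not among them, so fast-forward is not possible.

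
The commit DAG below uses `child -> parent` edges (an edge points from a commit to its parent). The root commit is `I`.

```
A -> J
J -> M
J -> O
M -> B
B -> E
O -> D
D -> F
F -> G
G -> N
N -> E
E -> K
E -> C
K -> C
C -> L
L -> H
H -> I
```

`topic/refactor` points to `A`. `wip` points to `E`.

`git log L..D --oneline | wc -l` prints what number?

7

Reachable from D: {C, D, E, F, G, H, I, K, L, N}.
Reachable from L: {H, I, L}.
In D's history but not L's: {C, D, E, F, G, K, N} — 7 commits.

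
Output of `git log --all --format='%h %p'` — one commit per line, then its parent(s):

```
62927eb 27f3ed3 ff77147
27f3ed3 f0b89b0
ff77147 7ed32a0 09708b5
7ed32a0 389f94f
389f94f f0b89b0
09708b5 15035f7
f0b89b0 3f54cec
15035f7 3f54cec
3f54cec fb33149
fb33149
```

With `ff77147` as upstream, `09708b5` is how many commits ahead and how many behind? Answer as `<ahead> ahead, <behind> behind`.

0 ahead, 4 behind

Reachable from 09708b5: {09708b5, 15035f7, 3f54cec, fb33149}.
Reachable from ff77147: {09708b5, 15035f7, 389f94f, 3f54cec, 7ed32a0, f0b89b0, fb33149, ff77147}.
Only in 09708b5's history (ahead): {} — 0.
Only in ff77147's history (behind): {389f94f, 7ed32a0, f0b89b0, ff77147} — 4.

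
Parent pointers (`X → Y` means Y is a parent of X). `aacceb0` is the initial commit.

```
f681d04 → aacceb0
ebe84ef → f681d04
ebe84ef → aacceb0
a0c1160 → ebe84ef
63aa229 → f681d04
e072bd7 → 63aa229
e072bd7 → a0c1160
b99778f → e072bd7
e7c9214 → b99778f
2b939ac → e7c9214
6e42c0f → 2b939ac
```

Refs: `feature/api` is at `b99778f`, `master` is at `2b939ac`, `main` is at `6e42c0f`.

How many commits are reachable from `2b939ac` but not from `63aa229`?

Reachable from 2b939ac: {2b939ac, 63aa229, a0c1160, aacceb0, b99778f, e072bd7, e7c9214, ebe84ef, f681d04}.
Reachable from 63aa229: {63aa229, aacceb0, f681d04}.
In 2b939ac's history but not 63aa229's: {2b939ac, a0c1160, b99778f, e072bd7, e7c9214, ebe84ef} — 6 commits.

6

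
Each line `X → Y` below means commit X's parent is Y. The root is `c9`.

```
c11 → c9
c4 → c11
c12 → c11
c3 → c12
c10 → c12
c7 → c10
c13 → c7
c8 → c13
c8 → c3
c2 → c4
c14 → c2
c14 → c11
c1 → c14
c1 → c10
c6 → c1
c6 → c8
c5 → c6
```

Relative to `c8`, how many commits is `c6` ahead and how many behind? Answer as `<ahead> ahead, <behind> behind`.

5 ahead, 0 behind

Reachable from c6: {c1, c10, c11, c12, c13, c14, c2, c3, c4, c6, c7, c8, c9}.
Reachable from c8: {c10, c11, c12, c13, c3, c7, c8, c9}.
Only in c6's history (ahead): {c1, c14, c2, c4, c6} — 5.
Only in c8's history (behind): {} — 0.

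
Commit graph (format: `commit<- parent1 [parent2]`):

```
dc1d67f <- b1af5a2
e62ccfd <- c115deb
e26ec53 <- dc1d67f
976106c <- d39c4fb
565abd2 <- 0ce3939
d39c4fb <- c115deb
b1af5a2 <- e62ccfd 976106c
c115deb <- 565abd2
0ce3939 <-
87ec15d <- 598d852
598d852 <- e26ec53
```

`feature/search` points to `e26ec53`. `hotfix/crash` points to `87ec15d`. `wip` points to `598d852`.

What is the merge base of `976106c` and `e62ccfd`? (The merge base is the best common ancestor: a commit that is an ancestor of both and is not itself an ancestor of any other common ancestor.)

c115deb

Ancestors of 976106c: {0ce3939, 565abd2, 976106c, c115deb, d39c4fb}.
Ancestors of e62ccfd: {0ce3939, 565abd2, c115deb, e62ccfd}.
Common ancestors: {0ce3939, 565abd2, c115deb}.
Among these, c115deb is not an ancestor of any other common ancestor — it is the merge base.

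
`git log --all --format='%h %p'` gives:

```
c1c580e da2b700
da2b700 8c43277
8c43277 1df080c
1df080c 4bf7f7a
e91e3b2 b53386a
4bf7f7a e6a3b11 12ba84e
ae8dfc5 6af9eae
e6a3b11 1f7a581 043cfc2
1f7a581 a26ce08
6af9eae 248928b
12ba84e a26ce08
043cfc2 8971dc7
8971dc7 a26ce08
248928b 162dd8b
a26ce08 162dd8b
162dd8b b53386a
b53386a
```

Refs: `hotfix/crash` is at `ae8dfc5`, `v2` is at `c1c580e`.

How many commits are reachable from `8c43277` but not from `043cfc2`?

6

Reachable from 8c43277: {043cfc2, 12ba84e, 162dd8b, 1df080c, 1f7a581, 4bf7f7a, 8971dc7, 8c43277, a26ce08, b53386a, e6a3b11}.
Reachable from 043cfc2: {043cfc2, 162dd8b, 8971dc7, a26ce08, b53386a}.
In 8c43277's history but not 043cfc2's: {12ba84e, 1df080c, 1f7a581, 4bf7f7a, 8c43277, e6a3b11} — 6 commits.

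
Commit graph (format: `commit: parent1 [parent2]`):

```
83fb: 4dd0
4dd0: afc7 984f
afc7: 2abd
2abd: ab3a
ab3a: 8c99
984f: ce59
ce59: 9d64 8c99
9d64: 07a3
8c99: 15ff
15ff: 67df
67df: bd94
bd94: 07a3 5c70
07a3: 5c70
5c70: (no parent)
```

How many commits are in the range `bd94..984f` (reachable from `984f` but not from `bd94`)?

Reachable from 984f: {07a3, 15ff, 5c70, 67df, 8c99, 984f, 9d64, bd94, ce59}.
Reachable from bd94: {07a3, 5c70, bd94}.
In 984f's history but not bd94's: {15ff, 67df, 8c99, 984f, 9d64, ce59} — 6 commits.

6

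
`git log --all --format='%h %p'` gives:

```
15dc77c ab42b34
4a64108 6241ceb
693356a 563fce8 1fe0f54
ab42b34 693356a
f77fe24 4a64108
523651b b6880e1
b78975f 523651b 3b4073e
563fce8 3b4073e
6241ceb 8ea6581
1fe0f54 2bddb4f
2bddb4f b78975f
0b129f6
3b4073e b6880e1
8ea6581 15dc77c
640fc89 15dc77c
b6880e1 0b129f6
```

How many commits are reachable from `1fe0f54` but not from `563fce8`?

4

Reachable from 1fe0f54: {0b129f6, 1fe0f54, 2bddb4f, 3b4073e, 523651b, b6880e1, b78975f}.
Reachable from 563fce8: {0b129f6, 3b4073e, 563fce8, b6880e1}.
In 1fe0f54's history but not 563fce8's: {1fe0f54, 2bddb4f, 523651b, b78975f} — 4 commits.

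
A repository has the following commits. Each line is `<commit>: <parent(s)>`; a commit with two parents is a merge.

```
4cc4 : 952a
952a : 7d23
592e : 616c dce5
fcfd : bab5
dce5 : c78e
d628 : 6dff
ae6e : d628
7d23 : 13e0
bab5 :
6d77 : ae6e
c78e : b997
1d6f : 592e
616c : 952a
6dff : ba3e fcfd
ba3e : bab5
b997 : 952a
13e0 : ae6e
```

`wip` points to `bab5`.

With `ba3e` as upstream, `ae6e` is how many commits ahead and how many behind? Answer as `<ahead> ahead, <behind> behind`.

Reachable from ae6e: {6dff, ae6e, ba3e, bab5, d628, fcfd}.
Reachable from ba3e: {ba3e, bab5}.
Only in ae6e's history (ahead): {6dff, ae6e, d628, fcfd} — 4.
Only in ba3e's history (behind): {} — 0.

4 ahead, 0 behind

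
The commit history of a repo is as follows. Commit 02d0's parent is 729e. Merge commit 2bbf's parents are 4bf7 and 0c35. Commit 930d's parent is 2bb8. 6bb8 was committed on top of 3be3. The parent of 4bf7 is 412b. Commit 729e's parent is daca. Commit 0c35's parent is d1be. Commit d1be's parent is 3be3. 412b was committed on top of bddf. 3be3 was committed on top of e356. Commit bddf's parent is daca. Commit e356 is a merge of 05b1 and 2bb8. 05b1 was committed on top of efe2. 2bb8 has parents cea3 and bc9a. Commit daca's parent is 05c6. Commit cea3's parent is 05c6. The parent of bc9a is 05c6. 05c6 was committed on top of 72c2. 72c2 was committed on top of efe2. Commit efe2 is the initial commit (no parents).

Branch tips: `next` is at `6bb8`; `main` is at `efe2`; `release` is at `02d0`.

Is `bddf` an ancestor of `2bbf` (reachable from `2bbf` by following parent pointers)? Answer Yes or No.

Yes

Ancestors of 2bbf (commits reachable by following parents): {05b1, 05c6, 0c35, 2bb8, 2bbf, 3be3, 412b, 4bf7, 72c2, bc9a, bddf, cea3, d1be, daca, e356, efe2}.
bddf is in that set, so it is an ancestor of 2bbf.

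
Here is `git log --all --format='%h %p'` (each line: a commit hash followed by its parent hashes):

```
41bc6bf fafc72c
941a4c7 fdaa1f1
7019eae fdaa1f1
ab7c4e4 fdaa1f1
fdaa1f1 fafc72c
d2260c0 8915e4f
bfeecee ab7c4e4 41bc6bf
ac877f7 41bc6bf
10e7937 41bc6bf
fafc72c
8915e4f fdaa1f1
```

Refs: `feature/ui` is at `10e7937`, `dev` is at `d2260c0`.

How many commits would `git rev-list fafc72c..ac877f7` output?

2

Reachable from ac877f7: {41bc6bf, ac877f7, fafc72c}.
Reachable from fafc72c: {fafc72c}.
In ac877f7's history but not fafc72c's: {41bc6bf, ac877f7} — 2 commits.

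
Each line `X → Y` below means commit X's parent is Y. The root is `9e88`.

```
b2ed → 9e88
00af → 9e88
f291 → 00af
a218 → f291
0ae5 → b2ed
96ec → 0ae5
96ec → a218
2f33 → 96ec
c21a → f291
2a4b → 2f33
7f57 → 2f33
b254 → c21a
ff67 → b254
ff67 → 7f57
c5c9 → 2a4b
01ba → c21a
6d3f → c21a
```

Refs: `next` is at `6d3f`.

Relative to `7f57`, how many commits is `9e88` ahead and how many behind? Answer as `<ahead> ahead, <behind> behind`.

Reachable from 9e88: {9e88}.
Reachable from 7f57: {00af, 0ae5, 2f33, 7f57, 96ec, 9e88, a218, b2ed, f291}.
Only in 9e88's history (ahead): {} — 0.
Only in 7f57's history (behind): {00af, 0ae5, 2f33, 7f57, 96ec, a218, b2ed, f291} — 8.

0 ahead, 8 behind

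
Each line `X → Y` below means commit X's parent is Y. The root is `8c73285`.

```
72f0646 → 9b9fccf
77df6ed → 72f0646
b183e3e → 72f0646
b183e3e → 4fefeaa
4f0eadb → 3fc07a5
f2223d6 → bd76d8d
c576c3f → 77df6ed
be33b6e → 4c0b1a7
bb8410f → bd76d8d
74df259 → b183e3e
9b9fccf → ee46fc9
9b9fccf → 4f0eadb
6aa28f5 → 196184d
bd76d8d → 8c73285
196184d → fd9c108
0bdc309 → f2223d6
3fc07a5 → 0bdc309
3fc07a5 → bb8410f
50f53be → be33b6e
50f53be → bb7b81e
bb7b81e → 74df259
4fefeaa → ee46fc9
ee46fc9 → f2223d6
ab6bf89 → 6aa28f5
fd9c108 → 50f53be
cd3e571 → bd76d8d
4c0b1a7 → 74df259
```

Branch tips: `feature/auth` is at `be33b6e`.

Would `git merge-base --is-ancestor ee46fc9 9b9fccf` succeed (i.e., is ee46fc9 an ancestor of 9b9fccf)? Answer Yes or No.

Yes

Ancestors of 9b9fccf (commits reachable by following parents): {0bdc309, 3fc07a5, 4f0eadb, 8c73285, 9b9fccf, bb8410f, bd76d8d, ee46fc9, f2223d6}.
ee46fc9 is in that set, so it is an ancestor of 9b9fccf.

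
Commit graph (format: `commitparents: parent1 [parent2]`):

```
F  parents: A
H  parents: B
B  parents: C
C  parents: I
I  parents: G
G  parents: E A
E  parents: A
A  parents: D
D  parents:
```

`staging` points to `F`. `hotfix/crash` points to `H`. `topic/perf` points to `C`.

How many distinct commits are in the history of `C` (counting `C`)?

Walking parent pointers from C: reachable set = {A, C, D, E, G, I}.
That is 6 commits.

6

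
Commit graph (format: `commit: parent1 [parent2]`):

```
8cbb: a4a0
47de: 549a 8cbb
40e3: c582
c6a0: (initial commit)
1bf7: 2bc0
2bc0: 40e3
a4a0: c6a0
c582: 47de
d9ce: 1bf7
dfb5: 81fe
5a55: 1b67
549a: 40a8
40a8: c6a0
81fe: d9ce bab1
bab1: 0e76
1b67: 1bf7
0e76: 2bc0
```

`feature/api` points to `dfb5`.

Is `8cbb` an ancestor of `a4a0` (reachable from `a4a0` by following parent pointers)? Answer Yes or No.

Ancestors of a4a0: {a4a0, c6a0}.
8cbb is not in that set, so it is not an ancestor of a4a0.

No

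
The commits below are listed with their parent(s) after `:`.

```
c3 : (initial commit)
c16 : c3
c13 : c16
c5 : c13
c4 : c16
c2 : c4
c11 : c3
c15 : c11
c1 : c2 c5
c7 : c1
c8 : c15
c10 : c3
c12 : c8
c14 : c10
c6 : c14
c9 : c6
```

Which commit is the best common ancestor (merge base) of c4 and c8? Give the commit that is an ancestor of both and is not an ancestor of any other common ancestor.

c3

Ancestors of c4: {c16, c3, c4}.
Ancestors of c8: {c11, c15, c3, c8}.
Common ancestors: {c3}.
The only common ancestor is c3, so it is the merge base.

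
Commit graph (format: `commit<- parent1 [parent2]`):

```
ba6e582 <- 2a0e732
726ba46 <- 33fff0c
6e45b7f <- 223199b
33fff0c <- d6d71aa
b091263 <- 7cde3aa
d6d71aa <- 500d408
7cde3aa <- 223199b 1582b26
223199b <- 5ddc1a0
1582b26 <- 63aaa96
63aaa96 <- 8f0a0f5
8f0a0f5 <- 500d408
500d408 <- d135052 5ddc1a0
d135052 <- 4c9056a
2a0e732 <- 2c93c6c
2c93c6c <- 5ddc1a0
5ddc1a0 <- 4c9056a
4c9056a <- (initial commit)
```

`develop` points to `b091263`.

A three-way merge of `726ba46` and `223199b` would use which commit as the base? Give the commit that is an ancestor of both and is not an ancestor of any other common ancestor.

5ddc1a0

Ancestors of 726ba46: {33fff0c, 4c9056a, 500d408, 5ddc1a0, 726ba46, d135052, d6d71aa}.
Ancestors of 223199b: {223199b, 4c9056a, 5ddc1a0}.
Common ancestors: {4c9056a, 5ddc1a0}.
Among these, 5ddc1a0 is not an ancestor of any other common ancestor — it is the merge base.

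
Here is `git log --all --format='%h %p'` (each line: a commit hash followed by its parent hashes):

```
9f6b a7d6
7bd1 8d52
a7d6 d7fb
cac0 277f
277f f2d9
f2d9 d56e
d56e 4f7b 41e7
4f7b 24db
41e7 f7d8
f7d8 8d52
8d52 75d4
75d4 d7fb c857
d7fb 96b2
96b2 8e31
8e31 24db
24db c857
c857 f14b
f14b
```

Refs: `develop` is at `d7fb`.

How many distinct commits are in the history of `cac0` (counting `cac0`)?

Walking parent pointers from cac0: reachable set = {24db, 277f, 41e7, 4f7b, 75d4, 8d52, 8e31, 96b2, c857, cac0, d56e, d7fb, f14b, f2d9, f7d8}.
That is 15 commits.

15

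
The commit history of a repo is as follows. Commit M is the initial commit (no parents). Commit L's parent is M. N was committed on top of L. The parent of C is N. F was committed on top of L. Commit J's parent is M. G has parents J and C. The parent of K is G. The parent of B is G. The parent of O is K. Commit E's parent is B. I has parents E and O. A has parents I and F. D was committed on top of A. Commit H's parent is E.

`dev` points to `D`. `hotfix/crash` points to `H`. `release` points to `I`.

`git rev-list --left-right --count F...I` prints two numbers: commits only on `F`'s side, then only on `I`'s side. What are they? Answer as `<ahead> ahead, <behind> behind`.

1 ahead, 9 behind

Reachable from F: {F, L, M}.
Reachable from I: {B, C, E, G, I, J, K, L, M, N, O}.
Only in F's history (ahead): {F} — 1.
Only in I's history (behind): {B, C, E, G, I, J, K, N, O} — 9.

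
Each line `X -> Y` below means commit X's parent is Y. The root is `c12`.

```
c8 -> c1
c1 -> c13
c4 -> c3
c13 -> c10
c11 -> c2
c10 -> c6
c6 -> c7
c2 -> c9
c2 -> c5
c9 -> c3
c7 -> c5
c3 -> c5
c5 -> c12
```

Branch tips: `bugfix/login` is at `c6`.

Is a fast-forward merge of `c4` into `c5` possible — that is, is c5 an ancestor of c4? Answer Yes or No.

Yes

A fast-forward from c5 to c4 is possible iff c5 is an ancestor of c4.
Ancestors of c4: {c12, c3, c4, c5}.
c5 is among them, so fast-forward is possible.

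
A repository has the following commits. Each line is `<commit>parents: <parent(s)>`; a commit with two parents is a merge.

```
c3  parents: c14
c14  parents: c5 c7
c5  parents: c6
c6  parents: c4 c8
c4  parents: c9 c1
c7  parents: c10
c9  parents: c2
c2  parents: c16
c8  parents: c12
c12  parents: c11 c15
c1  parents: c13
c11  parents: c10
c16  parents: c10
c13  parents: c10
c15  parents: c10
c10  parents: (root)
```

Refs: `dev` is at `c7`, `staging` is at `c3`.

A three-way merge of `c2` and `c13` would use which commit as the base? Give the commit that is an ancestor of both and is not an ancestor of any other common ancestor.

Ancestors of c2: {c10, c16, c2}.
Ancestors of c13: {c10, c13}.
Common ancestors: {c10}.
The only common ancestor is c10, so it is the merge base.

c10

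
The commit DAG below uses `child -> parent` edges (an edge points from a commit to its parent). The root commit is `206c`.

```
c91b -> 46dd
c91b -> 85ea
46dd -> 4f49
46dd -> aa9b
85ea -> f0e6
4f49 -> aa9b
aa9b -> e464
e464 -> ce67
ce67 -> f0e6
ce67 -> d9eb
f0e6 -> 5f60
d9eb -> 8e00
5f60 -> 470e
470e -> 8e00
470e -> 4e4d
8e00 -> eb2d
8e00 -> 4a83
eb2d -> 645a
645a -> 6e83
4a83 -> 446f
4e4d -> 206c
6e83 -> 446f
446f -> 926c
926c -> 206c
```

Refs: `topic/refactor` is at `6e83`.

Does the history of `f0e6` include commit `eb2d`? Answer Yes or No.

Yes

Ancestors of f0e6 (commits reachable by following parents): {206c, 446f, 470e, 4a83, 4e4d, 5f60, 645a, 6e83, 8e00, 926c, eb2d, f0e6}.
eb2d is in that set, so it is an ancestor of f0e6.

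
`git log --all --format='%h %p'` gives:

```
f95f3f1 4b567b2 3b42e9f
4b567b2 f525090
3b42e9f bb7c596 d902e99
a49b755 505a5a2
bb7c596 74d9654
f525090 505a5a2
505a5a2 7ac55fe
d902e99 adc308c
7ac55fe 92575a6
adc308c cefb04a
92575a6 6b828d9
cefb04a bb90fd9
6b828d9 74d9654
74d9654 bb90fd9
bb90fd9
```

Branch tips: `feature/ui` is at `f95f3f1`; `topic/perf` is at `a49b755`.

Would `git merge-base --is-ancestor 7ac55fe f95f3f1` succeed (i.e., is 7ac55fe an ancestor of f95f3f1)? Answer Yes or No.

Yes

Ancestors of f95f3f1 (commits reachable by following parents): {3b42e9f, 4b567b2, 505a5a2, 6b828d9, 74d9654, 7ac55fe, 92575a6, adc308c, bb7c596, bb90fd9, cefb04a, d902e99, f525090, f95f3f1}.
7ac55fe is in that set, so it is an ancestor of f95f3f1.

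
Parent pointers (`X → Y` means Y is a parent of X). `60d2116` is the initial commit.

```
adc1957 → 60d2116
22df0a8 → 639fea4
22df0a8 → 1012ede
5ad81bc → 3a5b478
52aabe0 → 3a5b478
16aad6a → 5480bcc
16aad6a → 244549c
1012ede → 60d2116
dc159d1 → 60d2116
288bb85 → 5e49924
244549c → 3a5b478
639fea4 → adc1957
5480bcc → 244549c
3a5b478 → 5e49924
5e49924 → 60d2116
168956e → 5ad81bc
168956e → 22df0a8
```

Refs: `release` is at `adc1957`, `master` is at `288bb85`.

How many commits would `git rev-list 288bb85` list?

3

Walking parent pointers from 288bb85: reachable set = {288bb85, 5e49924, 60d2116}.
That is 3 commits.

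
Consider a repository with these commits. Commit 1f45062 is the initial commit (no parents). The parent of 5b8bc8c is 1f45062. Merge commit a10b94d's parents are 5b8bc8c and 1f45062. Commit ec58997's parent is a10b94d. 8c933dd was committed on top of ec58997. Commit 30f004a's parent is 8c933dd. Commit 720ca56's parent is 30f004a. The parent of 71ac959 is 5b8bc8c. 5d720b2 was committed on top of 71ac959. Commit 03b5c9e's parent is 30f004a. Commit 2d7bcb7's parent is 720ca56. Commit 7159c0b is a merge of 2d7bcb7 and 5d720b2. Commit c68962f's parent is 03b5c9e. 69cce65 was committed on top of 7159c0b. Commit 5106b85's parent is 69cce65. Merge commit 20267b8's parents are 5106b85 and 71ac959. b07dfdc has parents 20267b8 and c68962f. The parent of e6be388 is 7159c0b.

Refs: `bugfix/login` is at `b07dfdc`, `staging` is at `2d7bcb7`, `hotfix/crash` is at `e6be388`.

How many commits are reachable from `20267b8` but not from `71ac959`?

Reachable from 20267b8: {1f45062, 20267b8, 2d7bcb7, 30f004a, 5106b85, 5b8bc8c, 5d720b2, 69cce65, 7159c0b, 71ac959, 720ca56, 8c933dd, a10b94d, ec58997}.
Reachable from 71ac959: {1f45062, 5b8bc8c, 71ac959}.
In 20267b8's history but not 71ac959's: {20267b8, 2d7bcb7, 30f004a, 5106b85, 5d720b2, 69cce65, 7159c0b, 720ca56, 8c933dd, a10b94d, ec58997} — 11 commits.

11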